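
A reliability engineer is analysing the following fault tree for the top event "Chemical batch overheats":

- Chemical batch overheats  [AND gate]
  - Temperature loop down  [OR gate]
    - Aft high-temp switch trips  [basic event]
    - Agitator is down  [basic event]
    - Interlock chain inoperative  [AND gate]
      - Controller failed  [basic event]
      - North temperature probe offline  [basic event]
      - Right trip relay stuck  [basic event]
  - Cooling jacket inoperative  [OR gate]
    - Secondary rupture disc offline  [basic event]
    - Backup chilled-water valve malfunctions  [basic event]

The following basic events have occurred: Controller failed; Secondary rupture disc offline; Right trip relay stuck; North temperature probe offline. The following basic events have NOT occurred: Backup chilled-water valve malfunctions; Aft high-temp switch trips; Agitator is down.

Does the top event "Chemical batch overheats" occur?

Interlock chain inoperative [AND]: Controller failed=occurs, North temperature probe offline=occurs, Right trip relay stuck=occurs → all inputs occur → occurs.
Temperature loop down [OR]: Aft high-temp switch trips=not, Agitator is down=not, Interlock chain inoperative=occurs → at least one input occurs → occurs.
Cooling jacket inoperative [OR]: Secondary rupture disc offline=occurs, Backup chilled-water valve malfunctions=not → at least one input occurs → occurs.
Chemical batch overheats [AND]: Temperature loop down=occurs, Cooling jacket inoperative=occurs → all inputs occur → occurs.

Yes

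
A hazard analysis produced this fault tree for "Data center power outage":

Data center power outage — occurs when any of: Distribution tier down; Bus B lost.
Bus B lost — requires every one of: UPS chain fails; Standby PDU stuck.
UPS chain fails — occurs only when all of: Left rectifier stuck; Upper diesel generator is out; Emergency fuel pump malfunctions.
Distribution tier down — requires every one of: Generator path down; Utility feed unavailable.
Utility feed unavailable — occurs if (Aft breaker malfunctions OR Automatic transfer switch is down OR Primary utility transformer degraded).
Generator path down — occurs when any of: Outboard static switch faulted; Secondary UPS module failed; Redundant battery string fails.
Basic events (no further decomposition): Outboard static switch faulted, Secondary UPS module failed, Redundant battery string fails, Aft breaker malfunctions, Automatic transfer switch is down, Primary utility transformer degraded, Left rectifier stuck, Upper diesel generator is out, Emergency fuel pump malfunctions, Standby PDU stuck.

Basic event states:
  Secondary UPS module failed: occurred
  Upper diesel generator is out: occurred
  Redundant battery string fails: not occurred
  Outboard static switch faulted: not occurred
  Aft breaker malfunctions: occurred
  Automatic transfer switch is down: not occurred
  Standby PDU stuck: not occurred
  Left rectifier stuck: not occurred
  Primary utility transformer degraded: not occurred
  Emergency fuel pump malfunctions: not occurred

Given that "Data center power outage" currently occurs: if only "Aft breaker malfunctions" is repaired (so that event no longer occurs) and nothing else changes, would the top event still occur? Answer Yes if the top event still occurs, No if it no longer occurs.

Counterfactual: set "Aft breaker malfunctions" to not occurred.
Generator path down [OR]: Outboard static switch faulted=not, Secondary UPS module failed=occurs, Redundant battery string fails=not → at least one input occurs → occurs.
Utility feed unavailable [OR]: Aft breaker malfunctions=not, Automatic transfer switch is down=not, Primary utility transformer degraded=not → no input occurs → does not occur.
Distribution tier down [AND]: Generator path down=occurs, Utility feed unavailable=not → not all inputs occur → does not occur.
UPS chain fails [AND]: Left rectifier stuck=not, Upper diesel generator is out=occurs, Emergency fuel pump malfunctions=not → not all inputs occur → does not occur.
Bus B lost [AND]: UPS chain fails=not, Standby PDU stuck=not → not all inputs occur → does not occur.
Data center power outage [OR]: Distribution tier down=not, Bus B lost=not → no input occurs → does not occur.

No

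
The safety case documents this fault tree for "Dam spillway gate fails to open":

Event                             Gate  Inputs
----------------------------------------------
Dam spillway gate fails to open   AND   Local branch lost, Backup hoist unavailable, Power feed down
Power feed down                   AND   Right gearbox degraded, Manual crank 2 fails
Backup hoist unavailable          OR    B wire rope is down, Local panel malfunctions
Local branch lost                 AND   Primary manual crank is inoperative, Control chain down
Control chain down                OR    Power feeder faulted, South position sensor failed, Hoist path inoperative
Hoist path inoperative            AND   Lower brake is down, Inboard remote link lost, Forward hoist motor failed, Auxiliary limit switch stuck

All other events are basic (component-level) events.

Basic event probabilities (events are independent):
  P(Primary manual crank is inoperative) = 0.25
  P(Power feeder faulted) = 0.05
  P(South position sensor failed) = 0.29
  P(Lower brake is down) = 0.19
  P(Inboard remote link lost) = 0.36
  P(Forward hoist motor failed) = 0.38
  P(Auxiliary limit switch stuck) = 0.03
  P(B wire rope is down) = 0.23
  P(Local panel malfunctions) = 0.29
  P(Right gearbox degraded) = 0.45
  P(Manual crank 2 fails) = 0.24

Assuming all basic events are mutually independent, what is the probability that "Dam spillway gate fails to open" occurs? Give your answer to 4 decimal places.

0.0040

P(Hoist path inoperative) [AND] = 0.19 × 0.36 × 0.38 × 0.03 = 0.000780
P(Control chain down) [OR] = 1 − (1−0.05) × (1−0.29) × (1−0.000780) = 0.326026
P(Local branch lost) [AND] = 0.25 × 0.326026 = 0.081507
P(Backup hoist unavailable) [OR] = 1 − (1−0.23) × (1−0.29) = 0.453300
P(Power feed down) [AND] = 0.45 × 0.24 = 0.108000
P(Dam spillway gate fails to open) [AND] = 0.081507 × 0.453300 × 0.108000 = 0.003990
Rounded to 4 decimal places: P(Dam spillway gate fails to open) ≈ 0.0040.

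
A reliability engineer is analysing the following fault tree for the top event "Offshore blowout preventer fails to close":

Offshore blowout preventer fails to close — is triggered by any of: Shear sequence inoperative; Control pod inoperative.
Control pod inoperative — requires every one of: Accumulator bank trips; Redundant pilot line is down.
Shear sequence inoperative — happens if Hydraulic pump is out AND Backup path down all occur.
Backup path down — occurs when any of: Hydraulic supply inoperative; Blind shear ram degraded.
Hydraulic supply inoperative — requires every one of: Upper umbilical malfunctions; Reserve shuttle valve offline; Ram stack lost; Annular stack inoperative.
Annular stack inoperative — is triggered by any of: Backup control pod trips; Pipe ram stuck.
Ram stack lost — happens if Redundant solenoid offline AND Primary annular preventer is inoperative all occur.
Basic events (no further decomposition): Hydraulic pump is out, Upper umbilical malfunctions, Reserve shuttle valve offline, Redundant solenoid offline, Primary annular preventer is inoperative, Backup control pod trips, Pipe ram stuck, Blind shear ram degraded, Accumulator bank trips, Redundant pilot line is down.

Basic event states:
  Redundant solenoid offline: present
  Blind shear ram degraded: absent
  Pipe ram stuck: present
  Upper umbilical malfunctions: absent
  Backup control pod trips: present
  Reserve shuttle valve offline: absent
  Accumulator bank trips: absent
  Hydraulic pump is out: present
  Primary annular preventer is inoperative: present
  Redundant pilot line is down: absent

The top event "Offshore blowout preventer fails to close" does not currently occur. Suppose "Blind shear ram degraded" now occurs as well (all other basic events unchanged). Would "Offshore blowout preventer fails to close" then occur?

Counterfactual: set "Blind shear ram degraded" to occurred.
Ram stack lost [AND]: Redundant solenoid offline=occurs, Primary annular preventer is inoperative=occurs → all inputs occur → occurs.
Annular stack inoperative [OR]: Backup control pod trips=occurs, Pipe ram stuck=occurs → at least one input occurs → occurs.
Hydraulic supply inoperative [AND]: Upper umbilical malfunctions=not, Reserve shuttle valve offline=not, Ram stack lost=occurs, Annular stack inoperative=occurs → not all inputs occur → does not occur.
Backup path down [OR]: Hydraulic supply inoperative=not, Blind shear ram degraded=occurs → at least one input occurs → occurs.
Shear sequence inoperative [AND]: Hydraulic pump is out=occurs, Backup path down=occurs → all inputs occur → occurs.
Control pod inoperative [AND]: Accumulator bank trips=not, Redundant pilot line is down=not → not all inputs occur → does not occur.
Offshore blowout preventer fails to close [OR]: Shear sequence inoperative=occurs, Control pod inoperative=not → at least one input occurs → occurs.

Yes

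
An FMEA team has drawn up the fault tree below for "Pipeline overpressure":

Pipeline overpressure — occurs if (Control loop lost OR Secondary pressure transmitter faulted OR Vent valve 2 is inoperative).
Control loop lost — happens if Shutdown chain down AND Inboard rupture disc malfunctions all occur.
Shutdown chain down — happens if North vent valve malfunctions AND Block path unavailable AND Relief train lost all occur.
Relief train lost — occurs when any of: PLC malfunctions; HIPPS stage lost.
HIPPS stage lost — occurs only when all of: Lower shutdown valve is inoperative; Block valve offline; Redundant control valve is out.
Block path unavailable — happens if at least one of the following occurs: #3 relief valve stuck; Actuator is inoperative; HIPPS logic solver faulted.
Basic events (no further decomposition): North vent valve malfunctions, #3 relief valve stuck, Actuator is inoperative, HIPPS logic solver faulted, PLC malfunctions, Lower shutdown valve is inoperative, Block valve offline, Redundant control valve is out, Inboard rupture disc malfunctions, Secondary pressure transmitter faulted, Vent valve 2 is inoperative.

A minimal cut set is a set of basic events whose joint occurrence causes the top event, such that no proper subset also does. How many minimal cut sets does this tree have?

Block path unavailable [OR]: union of children's cut sets → 3 cut set(s).
HIPPS stage lost [AND]: one cut set from each child combined → 1 × 1 × 1 = 1 cut set(s).
Relief train lost [OR]: union of children's cut sets → 2 cut set(s).
Shutdown chain down [AND]: one cut set from each child combined → 1 × 3 × 2 = 6 cut set(s).
Control loop lost [AND]: one cut set from each child combined → 6 × 1 = 6 cut set(s).
Pipeline overpressure [OR]: union of children's cut sets → 8 cut set(s).
Minimal cut sets: {#3 relief valve stuck, Inboard rupture disc malfunctions, North vent valve malfunctions, PLC malfunctions}; {#3 relief valve stuck, Block valve offline, Inboard rupture disc malfunctions, Lower shutdown valve is inoperative, North vent valve malfunctions, Redundant control valve is out}; {Actuator is inoperative, Inboard rupture disc malfunctions, North vent valve malfunctions, PLC malfunctions}; {Actuator is inoperative, Block valve offline, Inboard rupture disc malfunctions, Lower shutdown valve is inoperative, North vent valve malfunctions, Redundant control valve is out}; {HIPPS logic solver faulted, Inboard rupture disc malfunctions, North vent valve malfunctions, PLC malfunctions}; {Block valve offline, HIPPS logic solver faulted, Inboard rupture disc malfunctions, Lower shutdown valve is inoperative, North vent valve malfunctions, Redundant control valve is out}; {Secondary pressure transmitter faulted}; {Vent valve 2 is inoperative}.

8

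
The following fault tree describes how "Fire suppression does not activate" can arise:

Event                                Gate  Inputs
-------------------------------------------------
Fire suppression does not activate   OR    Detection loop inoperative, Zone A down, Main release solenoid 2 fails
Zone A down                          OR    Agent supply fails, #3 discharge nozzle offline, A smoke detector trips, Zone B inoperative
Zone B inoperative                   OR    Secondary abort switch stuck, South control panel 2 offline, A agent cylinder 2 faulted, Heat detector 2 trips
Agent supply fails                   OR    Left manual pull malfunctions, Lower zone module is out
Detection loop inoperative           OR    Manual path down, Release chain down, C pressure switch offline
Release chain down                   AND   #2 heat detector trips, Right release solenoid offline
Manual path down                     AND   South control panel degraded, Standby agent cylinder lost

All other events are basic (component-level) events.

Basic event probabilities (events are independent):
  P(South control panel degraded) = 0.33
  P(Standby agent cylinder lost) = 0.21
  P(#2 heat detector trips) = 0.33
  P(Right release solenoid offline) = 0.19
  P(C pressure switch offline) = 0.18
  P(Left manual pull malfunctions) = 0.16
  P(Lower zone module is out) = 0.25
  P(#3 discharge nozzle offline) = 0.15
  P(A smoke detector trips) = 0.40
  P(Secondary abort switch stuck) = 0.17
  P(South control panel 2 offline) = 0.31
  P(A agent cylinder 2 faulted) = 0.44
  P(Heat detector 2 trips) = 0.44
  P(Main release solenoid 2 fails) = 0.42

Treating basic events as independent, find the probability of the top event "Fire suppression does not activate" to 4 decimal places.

0.9761

P(Manual path down) [AND] = 0.33 × 0.21 = 0.069300
P(Release chain down) [AND] = 0.33 × 0.19 = 0.062700
P(Detection loop inoperative) [OR] = 1 − (1−0.069300) × (1−0.062700) × (1−0.18) = 0.284677
P(Agent supply fails) [OR] = 1 − (1−0.16) × (1−0.25) = 0.370000
P(Zone B inoperative) [OR] = 1 − (1−0.17) × (1−0.31) × (1−0.44) × (1−0.44) = 0.820401
P(Zone A down) [OR] = 1 − (1−0.370000) × (1−0.15) × (1−0.40) × (1−0.820401) = 0.942295
P(Fire suppression does not activate) [OR] = 1 − (1−0.284677) × (1−0.942295) × (1−0.42) = 0.976059
Rounded to 4 decimal places: P(Fire suppression does not activate) ≈ 0.9761.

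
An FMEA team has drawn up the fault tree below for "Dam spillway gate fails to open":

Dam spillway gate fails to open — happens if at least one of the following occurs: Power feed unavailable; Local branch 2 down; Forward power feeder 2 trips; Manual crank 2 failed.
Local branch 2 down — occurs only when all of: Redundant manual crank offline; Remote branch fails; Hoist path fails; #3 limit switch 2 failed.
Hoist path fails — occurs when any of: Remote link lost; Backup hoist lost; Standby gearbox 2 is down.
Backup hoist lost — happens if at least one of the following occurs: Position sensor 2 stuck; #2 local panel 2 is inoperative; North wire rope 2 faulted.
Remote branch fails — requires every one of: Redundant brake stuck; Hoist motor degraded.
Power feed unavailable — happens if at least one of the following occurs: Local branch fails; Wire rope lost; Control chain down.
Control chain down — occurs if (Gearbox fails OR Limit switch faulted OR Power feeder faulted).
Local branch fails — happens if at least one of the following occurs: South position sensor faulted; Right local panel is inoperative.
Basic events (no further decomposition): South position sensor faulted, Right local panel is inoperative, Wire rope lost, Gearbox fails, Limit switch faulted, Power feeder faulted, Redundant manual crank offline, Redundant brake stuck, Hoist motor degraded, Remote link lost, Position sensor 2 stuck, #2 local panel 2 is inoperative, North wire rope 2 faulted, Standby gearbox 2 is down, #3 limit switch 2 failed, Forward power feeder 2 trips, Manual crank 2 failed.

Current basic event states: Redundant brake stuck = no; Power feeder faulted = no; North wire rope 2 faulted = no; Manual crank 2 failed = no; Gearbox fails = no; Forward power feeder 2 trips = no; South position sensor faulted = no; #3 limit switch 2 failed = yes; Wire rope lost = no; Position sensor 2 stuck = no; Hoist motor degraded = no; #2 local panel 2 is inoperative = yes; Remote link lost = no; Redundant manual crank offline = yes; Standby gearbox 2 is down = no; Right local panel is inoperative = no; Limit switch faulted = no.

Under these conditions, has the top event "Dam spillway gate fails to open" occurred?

Local branch fails [OR]: South position sensor faulted=not, Right local panel is inoperative=not → no input occurs → does not occur.
Control chain down [OR]: Gearbox fails=not, Limit switch faulted=not, Power feeder faulted=not → no input occurs → does not occur.
Power feed unavailable [OR]: Local branch fails=not, Wire rope lost=not, Control chain down=not → no input occurs → does not occur.
Remote branch fails [AND]: Redundant brake stuck=not, Hoist motor degraded=not → not all inputs occur → does not occur.
Backup hoist lost [OR]: Position sensor 2 stuck=not, #2 local panel 2 is inoperative=occurs, North wire rope 2 faulted=not → at least one input occurs → occurs.
Hoist path fails [OR]: Remote link lost=not, Backup hoist lost=occurs, Standby gearbox 2 is down=not → at least one input occurs → occurs.
Local branch 2 down [AND]: Redundant manual crank offline=occurs, Remote branch fails=not, Hoist path fails=occurs, #3 limit switch 2 failed=occurs → not all inputs occur → does not occur.
Dam spillway gate fails to open [OR]: Power feed unavailable=not, Local branch 2 down=not, Forward power feeder 2 trips=not, Manual crank 2 failed=not → no input occurs → does not occur.

No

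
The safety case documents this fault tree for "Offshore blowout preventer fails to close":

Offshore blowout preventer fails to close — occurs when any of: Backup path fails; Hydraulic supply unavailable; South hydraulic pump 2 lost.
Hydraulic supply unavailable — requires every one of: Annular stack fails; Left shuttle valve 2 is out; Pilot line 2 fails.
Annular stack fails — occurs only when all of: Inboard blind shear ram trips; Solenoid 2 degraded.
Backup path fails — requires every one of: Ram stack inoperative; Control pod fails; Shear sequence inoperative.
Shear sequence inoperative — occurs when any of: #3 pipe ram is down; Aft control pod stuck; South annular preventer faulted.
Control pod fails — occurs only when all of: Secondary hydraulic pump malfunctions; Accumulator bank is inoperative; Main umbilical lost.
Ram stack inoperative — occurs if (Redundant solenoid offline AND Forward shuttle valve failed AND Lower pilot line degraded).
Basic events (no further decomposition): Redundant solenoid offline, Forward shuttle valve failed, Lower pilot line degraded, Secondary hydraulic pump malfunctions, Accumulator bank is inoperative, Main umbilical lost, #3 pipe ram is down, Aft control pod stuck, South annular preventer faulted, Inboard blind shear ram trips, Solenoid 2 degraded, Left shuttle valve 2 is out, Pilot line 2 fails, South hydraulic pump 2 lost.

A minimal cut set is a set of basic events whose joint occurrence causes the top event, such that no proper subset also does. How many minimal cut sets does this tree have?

5

Ram stack inoperative [AND]: one cut set from each child combined → 1 × 1 × 1 = 1 cut set(s).
Control pod fails [AND]: one cut set from each child combined → 1 × 1 × 1 = 1 cut set(s).
Shear sequence inoperative [OR]: union of children's cut sets → 3 cut set(s).
Backup path fails [AND]: one cut set from each child combined → 1 × 1 × 3 = 3 cut set(s).
Annular stack fails [AND]: one cut set from each child combined → 1 × 1 = 1 cut set(s).
Hydraulic supply unavailable [AND]: one cut set from each child combined → 1 × 1 × 1 = 1 cut set(s).
Offshore blowout preventer fails to close [OR]: union of children's cut sets → 5 cut set(s).
Minimal cut sets: {#3 pipe ram is down, Accumulator bank is inoperative, Forward shuttle valve failed, Lower pilot line degraded, Main umbilical lost, Redundant solenoid offline, Secondary hydraulic pump malfunctions}; {Accumulator bank is inoperative, Aft control pod stuck, Forward shuttle valve failed, Lower pilot line degraded, Main umbilical lost, Redundant solenoid offline, Secondary hydraulic pump malfunctions}; {Accumulator bank is inoperative, Forward shuttle valve failed, Lower pilot line degraded, Main umbilical lost, Redundant solenoid offline, Secondary hydraulic pump malfunctions, South annular preventer faulted}; {Inboard blind shear ram trips, Left shuttle valve 2 is out, Pilot line 2 fails, Solenoid 2 degraded}; {South hydraulic pump 2 lost}.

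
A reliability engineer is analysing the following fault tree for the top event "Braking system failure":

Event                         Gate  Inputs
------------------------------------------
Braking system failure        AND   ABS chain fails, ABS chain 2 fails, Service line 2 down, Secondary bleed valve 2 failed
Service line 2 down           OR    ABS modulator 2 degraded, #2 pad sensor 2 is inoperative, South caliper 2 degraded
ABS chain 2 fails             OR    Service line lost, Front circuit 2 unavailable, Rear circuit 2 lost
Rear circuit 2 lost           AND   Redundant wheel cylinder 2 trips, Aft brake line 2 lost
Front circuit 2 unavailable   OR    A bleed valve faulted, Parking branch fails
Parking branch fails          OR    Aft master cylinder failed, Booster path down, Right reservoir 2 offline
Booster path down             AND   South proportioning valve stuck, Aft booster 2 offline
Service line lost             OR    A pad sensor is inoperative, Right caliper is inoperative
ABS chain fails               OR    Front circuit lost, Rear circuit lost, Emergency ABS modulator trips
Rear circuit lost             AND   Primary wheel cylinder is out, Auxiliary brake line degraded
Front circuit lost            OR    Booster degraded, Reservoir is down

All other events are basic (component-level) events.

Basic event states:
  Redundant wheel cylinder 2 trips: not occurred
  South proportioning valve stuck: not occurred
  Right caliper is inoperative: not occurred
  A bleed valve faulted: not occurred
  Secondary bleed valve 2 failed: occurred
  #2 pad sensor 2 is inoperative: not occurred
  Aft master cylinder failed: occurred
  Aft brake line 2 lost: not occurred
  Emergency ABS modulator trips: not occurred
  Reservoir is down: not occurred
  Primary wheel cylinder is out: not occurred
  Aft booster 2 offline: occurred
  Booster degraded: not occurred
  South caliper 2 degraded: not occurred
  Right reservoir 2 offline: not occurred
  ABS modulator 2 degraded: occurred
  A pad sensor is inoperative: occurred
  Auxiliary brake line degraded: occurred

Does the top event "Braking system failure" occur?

Front circuit lost [OR]: Booster degraded=not, Reservoir is down=not → no input occurs → does not occur.
Rear circuit lost [AND]: Primary wheel cylinder is out=not, Auxiliary brake line degraded=occurs → not all inputs occur → does not occur.
ABS chain fails [OR]: Front circuit lost=not, Rear circuit lost=not, Emergency ABS modulator trips=not → no input occurs → does not occur.
Service line lost [OR]: A pad sensor is inoperative=occurs, Right caliper is inoperative=not → at least one input occurs → occurs.
Booster path down [AND]: South proportioning valve stuck=not, Aft booster 2 offline=occurs → not all inputs occur → does not occur.
Parking branch fails [OR]: Aft master cylinder failed=occurs, Booster path down=not, Right reservoir 2 offline=not → at least one input occurs → occurs.
Front circuit 2 unavailable [OR]: A bleed valve faulted=not, Parking branch fails=occurs → at least one input occurs → occurs.
Rear circuit 2 lost [AND]: Redundant wheel cylinder 2 trips=not, Aft brake line 2 lost=not → not all inputs occur → does not occur.
ABS chain 2 fails [OR]: Service line lost=occurs, Front circuit 2 unavailable=occurs, Rear circuit 2 lost=not → at least one input occurs → occurs.
Service line 2 down [OR]: ABS modulator 2 degraded=occurs, #2 pad sensor 2 is inoperative=not, South caliper 2 degraded=not → at least one input occurs → occurs.
Braking system failure [AND]: ABS chain fails=not, ABS chain 2 fails=occurs, Service line 2 down=occurs, Secondary bleed valve 2 failed=occurs → not all inputs occur → does not occur.

No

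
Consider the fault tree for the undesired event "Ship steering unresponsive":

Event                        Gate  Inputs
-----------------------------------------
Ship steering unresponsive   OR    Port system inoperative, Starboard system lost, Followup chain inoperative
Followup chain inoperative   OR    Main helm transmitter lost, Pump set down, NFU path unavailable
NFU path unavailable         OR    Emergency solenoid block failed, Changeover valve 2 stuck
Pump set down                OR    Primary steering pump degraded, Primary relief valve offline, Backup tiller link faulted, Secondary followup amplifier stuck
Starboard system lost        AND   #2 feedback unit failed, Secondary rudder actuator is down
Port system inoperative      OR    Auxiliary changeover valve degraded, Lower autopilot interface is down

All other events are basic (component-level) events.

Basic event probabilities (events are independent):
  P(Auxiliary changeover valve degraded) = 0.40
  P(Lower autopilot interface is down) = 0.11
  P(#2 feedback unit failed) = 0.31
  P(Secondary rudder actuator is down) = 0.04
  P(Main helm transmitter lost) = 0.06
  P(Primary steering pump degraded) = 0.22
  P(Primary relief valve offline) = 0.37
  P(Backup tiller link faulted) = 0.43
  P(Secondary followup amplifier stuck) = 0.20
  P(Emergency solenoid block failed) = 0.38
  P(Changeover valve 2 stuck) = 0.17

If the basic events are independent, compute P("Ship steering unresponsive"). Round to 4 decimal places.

P(Port system inoperative) [OR] = 1 − (1−0.40) × (1−0.11) = 0.466000
P(Starboard system lost) [AND] = 0.31 × 0.04 = 0.012400
P(Pump set down) [OR] = 1 − (1−0.22) × (1−0.37) × (1−0.43) × (1−0.20) = 0.775922
P(NFU path unavailable) [OR] = 1 − (1−0.38) × (1−0.17) = 0.485400
P(Followup chain inoperative) [OR] = 1 − (1−0.06) × (1−0.775922) × (1−0.485400) = 0.891608
P(Ship steering unresponsive) [OR] = 1 − (1−0.466000) × (1−0.012400) × (1−0.891608) = 0.942836
Rounded to 4 decimal places: P(Ship steering unresponsive) ≈ 0.9428.

0.9428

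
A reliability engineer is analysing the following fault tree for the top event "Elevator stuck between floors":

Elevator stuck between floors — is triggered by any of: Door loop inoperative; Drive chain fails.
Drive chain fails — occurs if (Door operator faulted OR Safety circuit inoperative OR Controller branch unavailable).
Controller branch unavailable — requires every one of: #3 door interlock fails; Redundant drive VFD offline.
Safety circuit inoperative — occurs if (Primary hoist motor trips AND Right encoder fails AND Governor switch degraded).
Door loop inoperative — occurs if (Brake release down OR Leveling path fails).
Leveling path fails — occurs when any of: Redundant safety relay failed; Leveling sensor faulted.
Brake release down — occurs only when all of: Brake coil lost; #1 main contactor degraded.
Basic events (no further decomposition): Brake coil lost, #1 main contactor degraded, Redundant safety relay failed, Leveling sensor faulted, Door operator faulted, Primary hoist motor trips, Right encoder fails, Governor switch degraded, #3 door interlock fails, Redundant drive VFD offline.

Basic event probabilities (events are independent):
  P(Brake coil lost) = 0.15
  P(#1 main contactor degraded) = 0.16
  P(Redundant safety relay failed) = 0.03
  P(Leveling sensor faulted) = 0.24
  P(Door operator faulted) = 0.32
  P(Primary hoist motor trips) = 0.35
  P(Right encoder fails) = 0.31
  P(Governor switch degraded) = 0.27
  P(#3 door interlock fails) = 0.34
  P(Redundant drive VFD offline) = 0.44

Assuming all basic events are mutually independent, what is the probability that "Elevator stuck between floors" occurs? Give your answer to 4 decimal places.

P(Brake release down) [AND] = 0.15 × 0.16 = 0.024000
P(Leveling path fails) [OR] = 1 − (1−0.03) × (1−0.24) = 0.262800
P(Door loop inoperative) [OR] = 1 − (1−0.024000) × (1−0.262800) = 0.280493
P(Safety circuit inoperative) [AND] = 0.35 × 0.31 × 0.27 = 0.029295
P(Controller branch unavailable) [AND] = 0.34 × 0.44 = 0.149600
P(Drive chain fails) [OR] = 1 − (1−0.32) × (1−0.029295) × (1−0.149600) = 0.438668
P(Elevator stuck between floors) [OR] = 1 − (1−0.280493) × (1−0.438668) = 0.596118
Rounded to 4 decimal places: P(Elevator stuck between floors) ≈ 0.5961.

0.5961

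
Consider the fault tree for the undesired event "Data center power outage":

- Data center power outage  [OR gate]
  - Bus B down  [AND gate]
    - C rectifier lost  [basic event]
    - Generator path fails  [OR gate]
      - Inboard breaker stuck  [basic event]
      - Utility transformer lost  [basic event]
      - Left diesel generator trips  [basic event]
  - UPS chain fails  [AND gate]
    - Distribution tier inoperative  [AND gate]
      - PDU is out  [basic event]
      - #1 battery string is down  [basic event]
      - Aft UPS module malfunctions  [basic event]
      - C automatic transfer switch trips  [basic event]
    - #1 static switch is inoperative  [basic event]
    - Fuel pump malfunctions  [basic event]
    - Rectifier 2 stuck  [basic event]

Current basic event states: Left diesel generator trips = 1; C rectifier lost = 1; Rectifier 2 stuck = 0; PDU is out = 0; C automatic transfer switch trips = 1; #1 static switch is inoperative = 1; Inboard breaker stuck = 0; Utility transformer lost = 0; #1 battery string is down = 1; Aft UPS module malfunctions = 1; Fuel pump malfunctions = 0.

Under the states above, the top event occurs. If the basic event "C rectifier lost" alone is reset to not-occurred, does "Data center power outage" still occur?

Counterfactual: set "C rectifier lost" to not occurred.
Generator path fails [OR]: Inboard breaker stuck=not, Utility transformer lost=not, Left diesel generator trips=occurs → at least one input occurs → occurs.
Bus B down [AND]: C rectifier lost=not, Generator path fails=occurs → not all inputs occur → does not occur.
Distribution tier inoperative [AND]: PDU is out=not, #1 battery string is down=occurs, Aft UPS module malfunctions=occurs, C automatic transfer switch trips=occurs → not all inputs occur → does not occur.
UPS chain fails [AND]: Distribution tier inoperative=not, #1 static switch is inoperative=occurs, Fuel pump malfunctions=not, Rectifier 2 stuck=not → not all inputs occur → does not occur.
Data center power outage [OR]: Bus B down=not, UPS chain fails=not → no input occurs → does not occur.

No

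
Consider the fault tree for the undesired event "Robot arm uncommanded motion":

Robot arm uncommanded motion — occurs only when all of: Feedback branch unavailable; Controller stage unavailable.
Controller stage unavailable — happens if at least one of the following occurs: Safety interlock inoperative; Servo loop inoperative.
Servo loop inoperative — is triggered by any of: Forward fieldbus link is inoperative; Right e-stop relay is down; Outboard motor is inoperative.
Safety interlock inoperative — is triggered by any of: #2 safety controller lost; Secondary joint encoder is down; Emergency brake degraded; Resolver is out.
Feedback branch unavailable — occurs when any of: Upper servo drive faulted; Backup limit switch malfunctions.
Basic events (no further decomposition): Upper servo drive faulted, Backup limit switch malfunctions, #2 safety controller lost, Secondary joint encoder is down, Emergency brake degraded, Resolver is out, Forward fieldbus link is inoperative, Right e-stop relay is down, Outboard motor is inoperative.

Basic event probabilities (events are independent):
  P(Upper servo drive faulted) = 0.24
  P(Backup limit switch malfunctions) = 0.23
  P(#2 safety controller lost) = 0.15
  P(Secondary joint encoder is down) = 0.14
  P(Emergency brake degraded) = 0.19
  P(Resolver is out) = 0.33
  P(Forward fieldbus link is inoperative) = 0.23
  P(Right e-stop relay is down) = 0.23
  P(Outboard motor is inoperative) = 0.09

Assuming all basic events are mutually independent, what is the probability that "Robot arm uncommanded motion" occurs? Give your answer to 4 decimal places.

P(Feedback branch unavailable) [OR] = 1 − (1−0.24) × (1−0.23) = 0.414800
P(Safety interlock inoperative) [OR] = 1 − (1−0.15) × (1−0.14) × (1−0.19) × (1−0.33) = 0.603286
P(Servo loop inoperative) [OR] = 1 − (1−0.23) × (1−0.23) × (1−0.09) = 0.460461
P(Controller stage unavailable) [OR] = 1 − (1−0.603286) × (1−0.460461) = 0.785957
P(Robot arm uncommanded motion) [AND] = 0.414800 × 0.785957 = 0.326015
Rounded to 4 decimal places: P(Robot arm uncommanded motion) ≈ 0.3260.

0.3260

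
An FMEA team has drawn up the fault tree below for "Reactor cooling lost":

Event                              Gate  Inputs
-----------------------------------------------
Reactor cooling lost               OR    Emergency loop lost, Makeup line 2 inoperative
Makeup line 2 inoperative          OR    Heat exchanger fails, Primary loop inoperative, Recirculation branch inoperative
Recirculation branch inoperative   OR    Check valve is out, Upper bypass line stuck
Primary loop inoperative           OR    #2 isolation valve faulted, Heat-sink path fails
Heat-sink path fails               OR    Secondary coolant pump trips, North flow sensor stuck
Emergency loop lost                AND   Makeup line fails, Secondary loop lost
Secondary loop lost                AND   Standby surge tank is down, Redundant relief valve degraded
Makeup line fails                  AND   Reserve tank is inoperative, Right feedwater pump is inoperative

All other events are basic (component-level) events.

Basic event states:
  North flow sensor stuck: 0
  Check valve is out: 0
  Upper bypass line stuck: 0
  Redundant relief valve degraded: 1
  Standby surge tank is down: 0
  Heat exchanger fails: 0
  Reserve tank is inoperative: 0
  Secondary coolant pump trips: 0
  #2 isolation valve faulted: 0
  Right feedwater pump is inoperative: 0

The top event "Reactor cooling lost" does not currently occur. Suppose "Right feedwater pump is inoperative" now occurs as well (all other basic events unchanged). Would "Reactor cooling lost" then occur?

Counterfactual: set "Right feedwater pump is inoperative" to occurred.
Makeup line fails [AND]: Reserve tank is inoperative=not, Right feedwater pump is inoperative=occurs → not all inputs occur → does not occur.
Secondary loop lost [AND]: Standby surge tank is down=not, Redundant relief valve degraded=occurs → not all inputs occur → does not occur.
Emergency loop lost [AND]: Makeup line fails=not, Secondary loop lost=not → not all inputs occur → does not occur.
Heat-sink path fails [OR]: Secondary coolant pump trips=not, North flow sensor stuck=not → no input occurs → does not occur.
Primary loop inoperative [OR]: #2 isolation valve faulted=not, Heat-sink path fails=not → no input occurs → does not occur.
Recirculation branch inoperative [OR]: Check valve is out=not, Upper bypass line stuck=not → no input occurs → does not occur.
Makeup line 2 inoperative [OR]: Heat exchanger fails=not, Primary loop inoperative=not, Recirculation branch inoperative=not → no input occurs → does not occur.
Reactor cooling lost [OR]: Emergency loop lost=not, Makeup line 2 inoperative=not → no input occurs → does not occur.

No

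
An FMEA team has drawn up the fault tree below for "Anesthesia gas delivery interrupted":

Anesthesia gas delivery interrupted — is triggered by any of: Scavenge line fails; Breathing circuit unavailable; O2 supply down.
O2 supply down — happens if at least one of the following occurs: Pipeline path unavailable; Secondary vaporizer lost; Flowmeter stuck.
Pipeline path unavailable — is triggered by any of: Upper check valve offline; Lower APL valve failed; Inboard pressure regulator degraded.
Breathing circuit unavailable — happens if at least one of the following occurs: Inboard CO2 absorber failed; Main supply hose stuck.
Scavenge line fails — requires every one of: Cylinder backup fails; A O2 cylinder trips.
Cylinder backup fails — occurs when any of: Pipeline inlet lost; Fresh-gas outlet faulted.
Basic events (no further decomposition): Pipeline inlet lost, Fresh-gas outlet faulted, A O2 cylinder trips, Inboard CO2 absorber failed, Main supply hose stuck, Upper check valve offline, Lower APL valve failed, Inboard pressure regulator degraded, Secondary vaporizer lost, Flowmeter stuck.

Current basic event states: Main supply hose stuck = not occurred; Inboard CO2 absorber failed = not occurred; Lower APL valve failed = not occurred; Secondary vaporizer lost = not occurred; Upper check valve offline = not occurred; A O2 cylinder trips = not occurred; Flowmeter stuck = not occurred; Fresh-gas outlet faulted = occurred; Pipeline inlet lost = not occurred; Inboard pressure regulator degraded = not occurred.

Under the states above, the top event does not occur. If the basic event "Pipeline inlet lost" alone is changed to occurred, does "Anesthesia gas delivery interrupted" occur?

No

Counterfactual: set "Pipeline inlet lost" to occurred.
Cylinder backup fails [OR]: Pipeline inlet lost=occurs, Fresh-gas outlet faulted=occurs → at least one input occurs → occurs.
Scavenge line fails [AND]: Cylinder backup fails=occurs, A O2 cylinder trips=not → not all inputs occur → does not occur.
Breathing circuit unavailable [OR]: Inboard CO2 absorber failed=not, Main supply hose stuck=not → no input occurs → does not occur.
Pipeline path unavailable [OR]: Upper check valve offline=not, Lower APL valve failed=not, Inboard pressure regulator degraded=not → no input occurs → does not occur.
O2 supply down [OR]: Pipeline path unavailable=not, Secondary vaporizer lost=not, Flowmeter stuck=not → no input occurs → does not occur.
Anesthesia gas delivery interrupted [OR]: Scavenge line fails=not, Breathing circuit unavailable=not, O2 supply down=not → no input occurs → does not occur.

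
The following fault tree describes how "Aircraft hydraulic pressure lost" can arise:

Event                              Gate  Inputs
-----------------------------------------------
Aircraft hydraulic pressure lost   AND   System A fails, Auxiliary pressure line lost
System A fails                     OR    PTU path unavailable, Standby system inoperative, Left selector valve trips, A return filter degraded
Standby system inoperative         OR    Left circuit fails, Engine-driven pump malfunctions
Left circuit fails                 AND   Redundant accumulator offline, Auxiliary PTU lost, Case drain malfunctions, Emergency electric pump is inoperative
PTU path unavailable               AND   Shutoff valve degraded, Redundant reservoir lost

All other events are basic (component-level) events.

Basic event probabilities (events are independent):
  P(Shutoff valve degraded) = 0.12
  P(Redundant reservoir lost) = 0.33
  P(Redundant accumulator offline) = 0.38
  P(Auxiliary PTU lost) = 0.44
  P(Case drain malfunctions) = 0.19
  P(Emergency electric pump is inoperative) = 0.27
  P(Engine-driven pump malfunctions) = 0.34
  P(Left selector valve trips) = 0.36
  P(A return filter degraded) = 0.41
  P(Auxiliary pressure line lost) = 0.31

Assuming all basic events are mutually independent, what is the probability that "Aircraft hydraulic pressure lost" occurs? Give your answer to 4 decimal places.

P(PTU path unavailable) [AND] = 0.12 × 0.33 = 0.039600
P(Left circuit fails) [AND] = 0.38 × 0.44 × 0.19 × 0.27 = 0.008577
P(Standby system inoperative) [OR] = 1 − (1−0.008577) × (1−0.34) = 0.345661
P(System A fails) [OR] = 1 − (1−0.039600) × (1−0.345661) × (1−0.36) × (1−0.41) = 0.762706
P(Aircraft hydraulic pressure lost) [AND] = 0.762706 × 0.31 = 0.236439
Rounded to 4 decimal places: P(Aircraft hydraulic pressure lost) ≈ 0.2364.

0.2364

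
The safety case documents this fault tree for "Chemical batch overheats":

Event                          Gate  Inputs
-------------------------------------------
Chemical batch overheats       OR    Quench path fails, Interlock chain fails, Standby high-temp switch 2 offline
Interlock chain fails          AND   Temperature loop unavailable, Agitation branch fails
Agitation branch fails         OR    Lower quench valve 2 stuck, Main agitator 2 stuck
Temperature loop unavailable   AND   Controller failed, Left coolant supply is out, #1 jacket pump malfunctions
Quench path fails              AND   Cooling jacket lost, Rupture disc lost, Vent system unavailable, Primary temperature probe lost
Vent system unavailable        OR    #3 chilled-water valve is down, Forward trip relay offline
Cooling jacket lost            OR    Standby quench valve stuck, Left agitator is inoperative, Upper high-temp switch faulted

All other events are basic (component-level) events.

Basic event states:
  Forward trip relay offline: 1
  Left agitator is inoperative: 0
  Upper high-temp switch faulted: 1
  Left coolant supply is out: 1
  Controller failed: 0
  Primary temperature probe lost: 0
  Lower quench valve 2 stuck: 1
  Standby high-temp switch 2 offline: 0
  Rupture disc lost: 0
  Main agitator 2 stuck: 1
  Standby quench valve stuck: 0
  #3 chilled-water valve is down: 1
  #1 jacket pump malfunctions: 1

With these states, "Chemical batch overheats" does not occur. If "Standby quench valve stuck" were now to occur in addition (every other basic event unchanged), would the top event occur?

Counterfactual: set "Standby quench valve stuck" to occurred.
Cooling jacket lost [OR]: Standby quench valve stuck=occurs, Left agitator is inoperative=not, Upper high-temp switch faulted=occurs → at least one input occurs → occurs.
Vent system unavailable [OR]: #3 chilled-water valve is down=occurs, Forward trip relay offline=occurs → at least one input occurs → occurs.
Quench path fails [AND]: Cooling jacket lost=occurs, Rupture disc lost=not, Vent system unavailable=occurs, Primary temperature probe lost=not → not all inputs occur → does not occur.
Temperature loop unavailable [AND]: Controller failed=not, Left coolant supply is out=occurs, #1 jacket pump malfunctions=occurs → not all inputs occur → does not occur.
Agitation branch fails [OR]: Lower quench valve 2 stuck=occurs, Main agitator 2 stuck=occurs → at least one input occurs → occurs.
Interlock chain fails [AND]: Temperature loop unavailable=not, Agitation branch fails=occurs → not all inputs occur → does not occur.
Chemical batch overheats [OR]: Quench path fails=not, Interlock chain fails=not, Standby high-temp switch 2 offline=not → no input occurs → does not occur.

No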